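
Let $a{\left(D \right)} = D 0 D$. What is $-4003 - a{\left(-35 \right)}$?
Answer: $-4003$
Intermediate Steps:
$a{\left(D \right)} = 0$ ($a{\left(D \right)} = 0 D = 0$)
$-4003 - a{\left(-35 \right)} = -4003 - 0 = -4003 + 0 = -4003$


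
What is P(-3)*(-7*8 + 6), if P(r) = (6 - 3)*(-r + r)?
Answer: 0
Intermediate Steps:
P(r) = 0 (P(r) = 3*0 = 0)
P(-3)*(-7*8 + 6) = 0*(-7*8 + 6) = 0*(-56 + 6) = 0*(-50) = 0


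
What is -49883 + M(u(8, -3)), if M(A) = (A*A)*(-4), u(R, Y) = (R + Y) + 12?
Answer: -51039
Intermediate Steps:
u(R, Y) = 12 + R + Y
M(A) = -4*A**2 (M(A) = A**2*(-4) = -4*A**2)
-49883 + M(u(8, -3)) = -49883 - 4*(12 + 8 - 3)**2 = -49883 - 4*17**2 = -49883 - 4*289 = -49883 - 1156 = -51039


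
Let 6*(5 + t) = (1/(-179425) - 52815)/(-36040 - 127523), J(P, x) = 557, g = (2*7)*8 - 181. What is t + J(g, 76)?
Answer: 48603852517088/88041873825 ≈ 552.05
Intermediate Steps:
g = -69 (g = 14*8 - 181 = 112 - 181 = -69)
t = -435471203437/88041873825 (t = -5 + ((1/(-179425) - 52815)/(-36040 - 127523))/6 = -5 + ((-1/179425 - 52815)/(-163563))/6 = -5 + (-9476331376/179425*(-1/163563))/6 = -5 + (⅙)*(9476331376/29347291275) = -5 + 4738165688/88041873825 = -435471203437/88041873825 ≈ -4.9462)
t + J(g, 76) = -435471203437/88041873825 + 557 = 48603852517088/88041873825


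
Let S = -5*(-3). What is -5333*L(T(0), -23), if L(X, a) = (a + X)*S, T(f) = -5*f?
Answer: 1839885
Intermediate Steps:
S = 15
L(X, a) = 15*X + 15*a (L(X, a) = (a + X)*15 = (X + a)*15 = 15*X + 15*a)
-5333*L(T(0), -23) = -5333*(15*(-5*0) + 15*(-23)) = -5333*(15*0 - 345) = -5333*(0 - 345) = -5333*(-345) = 1839885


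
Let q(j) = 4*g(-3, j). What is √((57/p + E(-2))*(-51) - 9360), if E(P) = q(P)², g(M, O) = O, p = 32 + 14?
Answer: I*√26846106/46 ≈ 112.64*I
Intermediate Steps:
p = 46
q(j) = 4*j
E(P) = 16*P² (E(P) = (4*P)² = 16*P²)
√((57/p + E(-2))*(-51) - 9360) = √((57/46 + 16*(-2)²)*(-51) - 9360) = √((57*(1/46) + 16*4)*(-51) - 9360) = √((57/46 + 64)*(-51) - 9360) = √((3001/46)*(-51) - 9360) = √(-153051/46 - 9360) = √(-583611/46) = I*√26846106/46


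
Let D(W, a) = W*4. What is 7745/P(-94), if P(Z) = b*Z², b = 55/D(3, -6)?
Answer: 4647/24299 ≈ 0.19124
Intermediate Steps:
D(W, a) = 4*W
b = 55/12 (b = 55/((4*3)) = 55/12 ≈ 4.5833)
P(Z) = 55*Z²/12
7745/P(-94) = 7745/(((55/12)*(-94)²)) = 7745/(((55/12)*8836)) = 7745/(121495/3) = 7745*(3/121495) = 4647/24299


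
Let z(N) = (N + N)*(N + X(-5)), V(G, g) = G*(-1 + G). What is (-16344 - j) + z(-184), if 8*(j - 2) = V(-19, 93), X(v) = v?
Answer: 106317/2 ≈ 53159.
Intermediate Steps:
j = 99/2 (j = 2 + (-19*(-1 - 19))/8 = 2 + (-19*(-20))/8 = 2 + (⅛)*380 = 2 + 95/2 = 99/2 ≈ 49.500)
z(N) = 2*N*(-5 + N) (z(N) = (N + N)*(N - 5) = (2*N)*(-5 + N) = 2*N*(-5 + N))
(-16344 - j) + z(-184) = (-16344 - 1*99/2) + 2*(-184)*(-5 - 184) = (-16344 - 99/2) + 2*(-184)*(-189) = -32787/2 + 69552 = 106317/2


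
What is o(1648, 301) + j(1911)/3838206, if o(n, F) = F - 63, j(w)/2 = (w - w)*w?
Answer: 238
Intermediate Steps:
j(w) = 0 (j(w) = 2*((w - w)*w) = 2*(0*w) = 2*0 = 0)
o(n, F) = -63 + F
o(1648, 301) + j(1911)/3838206 = (-63 + 301) + 0/3838206 = 238 + 0*(1/3838206) = 238 + 0 = 238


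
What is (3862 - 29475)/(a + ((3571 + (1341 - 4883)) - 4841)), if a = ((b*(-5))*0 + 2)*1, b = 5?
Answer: 25613/4810 ≈ 5.3250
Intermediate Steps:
a = 2 (a = ((5*(-5))*0 + 2)*1 = (-25*0 + 2)*1 = (0 + 2)*1 = 2*1 = 2)
(3862 - 29475)/(a + ((3571 + (1341 - 4883)) - 4841)) = (3862 - 29475)/(2 + ((3571 + (1341 - 4883)) - 4841)) = -25613/(2 + ((3571 - 3542) - 4841)) = -25613/(2 + (29 - 4841)) = -25613/(2 - 4812) = -25613/(-4810) = -25613*(-1/4810) = 25613/4810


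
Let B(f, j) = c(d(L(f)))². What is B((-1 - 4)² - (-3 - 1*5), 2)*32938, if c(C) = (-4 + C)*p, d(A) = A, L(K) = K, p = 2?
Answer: 110803432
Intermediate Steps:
c(C) = -8 + 2*C (c(C) = (-4 + C)*2 = -8 + 2*C)
B(f, j) = (-8 + 2*f)²
B((-1 - 4)² - (-3 - 1*5), 2)*32938 = (4*(-4 + ((-1 - 4)² - (-3 - 1*5)))²)*32938 = (4*(-4 + ((-5)² - (-3 - 5)))²)*32938 = (4*(-4 + (25 - 1*(-8)))²)*32938 = (4*(-4 + (25 + 8))²)*32938 = (4*(-4 + 33)²)*32938 = (4*29²)*32938 = (4*841)*32938 = 3364*32938 = 110803432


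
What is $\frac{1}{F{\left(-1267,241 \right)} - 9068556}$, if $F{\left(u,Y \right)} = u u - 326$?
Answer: $- \frac{1}{7463593} \approx -1.3398 \cdot 10^{-7}$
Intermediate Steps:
$F{\left(u,Y \right)} = -326 + u^{2}$ ($F{\left(u,Y \right)} = u^{2} - 326 = -326 + u^{2}$)
$\frac{1}{F{\left(-1267,241 \right)} - 9068556} = \frac{1}{\left(-326 + \left(-1267\right)^{2}\right) - 9068556} = \frac{1}{\left(-326 + 1605289\right) - 9068556} = \frac{1}{1604963 - 9068556} = \frac{1}{-7463593} = - \frac{1}{7463593}$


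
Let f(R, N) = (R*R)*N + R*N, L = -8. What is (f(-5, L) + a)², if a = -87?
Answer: 61009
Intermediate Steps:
f(R, N) = N*R + N*R² (f(R, N) = R²*N + N*R = N*R² + N*R = N*R + N*R²)
(f(-5, L) + a)² = (-8*(-5)*(1 - 5) - 87)² = (-8*(-5)*(-4) - 87)² = (-160 - 87)² = (-247)² = 61009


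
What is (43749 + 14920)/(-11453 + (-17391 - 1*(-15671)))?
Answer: -58669/13173 ≈ -4.4537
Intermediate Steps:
(43749 + 14920)/(-11453 + (-17391 - 1*(-15671))) = 58669/(-11453 + (-17391 + 15671)) = 58669/(-11453 - 1720) = 58669/(-13173) = 58669*(-1/13173) = -58669/13173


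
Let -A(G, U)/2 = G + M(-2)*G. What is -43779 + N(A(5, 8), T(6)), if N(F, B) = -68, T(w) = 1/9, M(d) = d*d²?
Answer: -43847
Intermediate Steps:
M(d) = d³
T(w) = ⅑
A(G, U) = 14*G (A(G, U) = -2*(G + (-2)³*G) = -2*(G - 8*G) = -(-14)*G = 14*G)
-43779 + N(A(5, 8), T(6)) = -43779 - 68 = -43847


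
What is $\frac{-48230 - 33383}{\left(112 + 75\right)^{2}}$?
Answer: $- \frac{81613}{34969} \approx -2.3339$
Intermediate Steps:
$\frac{-48230 - 33383}{\left(112 + 75\right)^{2}} = \frac{-48230 - 33383}{187^{2}} = - \frac{81613}{34969}$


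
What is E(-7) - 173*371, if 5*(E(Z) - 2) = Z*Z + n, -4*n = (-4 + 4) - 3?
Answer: -1283421/20 ≈ -64171.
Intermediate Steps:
n = ¾ (n = -((-4 + 4) - 3)/4 = -(0 - 3)/4 = -¼*(-3) = ¾ ≈ 0.75000)
E(Z) = 43/20 + Z²/5 (E(Z) = 2 + (Z*Z + ¾)/5 = 2 + (Z² + ¾)/5 = 2 + (¾ + Z²)/5 = 2 + (3/20 + Z²/5) = 43/20 + Z²/5)
E(-7) - 173*371 = (43/20 + (⅕)*(-7)²) - 173*371 = (43/20 + (⅕)*49) - 64183 = (43/20 + 49/5) - 64183 = 239/20 - 64183 = -1283421/20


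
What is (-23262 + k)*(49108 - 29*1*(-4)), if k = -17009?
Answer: -1982299704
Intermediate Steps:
(-23262 + k)*(49108 - 29*1*(-4)) = (-23262 - 17009)*(49108 - 29*1*(-4)) = -40271*(49108 - 29*(-4)) = -40271*(49108 + 116) = -40271*49224 = -1982299704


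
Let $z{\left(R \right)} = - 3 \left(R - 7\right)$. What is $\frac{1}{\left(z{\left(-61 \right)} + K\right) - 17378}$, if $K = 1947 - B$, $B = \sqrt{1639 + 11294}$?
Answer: $- \frac{15227}{231848596} + \frac{3 \sqrt{1437}}{231848596} \approx -6.5186 \cdot 10^{-5}$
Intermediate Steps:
$z{\left(R \right)} = 21 - 3 R$ ($z{\left(R \right)} = - 3 \left(-7 + R\right) = 21 - 3 R$)
$B = 3 \sqrt{1437}$ ($B = \sqrt{12933} = 3 \sqrt{1437} \approx 113.72$)
$K = 1947 - 3 \sqrt{1437} \approx 1833.3$
$\frac{1}{\left(z{\left(-61 \right)} + K\right) - 17378} = \frac{1}{\left(\left(21 - -183\right) + \left(1947 - 3 \sqrt{1437}\right)\right) - 17378} = \frac{1}{\left(\left(21 + 183\right) + \left(1947 - 3 \sqrt{1437}\right)\right) - 17378} = \frac{1}{\left(204 + \left(1947 - 3 \sqrt{1437}\right)\right) - 17378} = \frac{1}{\left(2151 - 3 \sqrt{1437}\right) - 17378} = \frac{1}{-15227 - 3 \sqrt{1437}}$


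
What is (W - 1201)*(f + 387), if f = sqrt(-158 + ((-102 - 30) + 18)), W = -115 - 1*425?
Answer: -673767 - 6964*I*sqrt(17) ≈ -6.7377e+5 - 28713.0*I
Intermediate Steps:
W = -540 (W = -115 - 425 = -540)
f = 4*I*sqrt(17) (f = sqrt(-158 + (-132 + 18)) = sqrt(-158 - 114) = sqrt(-272) = 4*I*sqrt(17) ≈ 16.492*I)
(W - 1201)*(f + 387) = (-540 - 1201)*(4*I*sqrt(17) + 387) = -1741*(387 + 4*I*sqrt(17)) = -673767 - 6964*I*sqrt(17)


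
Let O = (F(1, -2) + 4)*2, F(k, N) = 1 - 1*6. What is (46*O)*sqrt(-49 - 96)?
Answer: -92*I*sqrt(145) ≈ -1107.8*I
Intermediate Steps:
F(k, N) = -5 (F(k, N) = 1 - 6 = -5)
O = -2 (O = (-5 + 4)*2 = -1*2 = -2)
(46*O)*sqrt(-49 - 96) = (46*(-2))*sqrt(-49 - 96) = -92*I*sqrt(145)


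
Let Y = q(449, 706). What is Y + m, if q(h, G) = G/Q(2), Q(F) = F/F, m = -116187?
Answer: -115481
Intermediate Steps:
Q(F) = 1
q(h, G) = G (q(h, G) = G/1 = G*1 = G)
Y = 706
Y + m = 706 - 116187 = -115481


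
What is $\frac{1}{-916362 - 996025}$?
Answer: $- \frac{1}{1912387} \approx -5.2291 \cdot 10^{-7}$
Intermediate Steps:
$\frac{1}{-916362 - 996025} = \frac{1}{-1912387} = - \frac{1}{1912387}$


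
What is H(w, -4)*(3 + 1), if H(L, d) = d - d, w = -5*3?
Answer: 0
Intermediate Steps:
w = -15
H(L, d) = 0
H(w, -4)*(3 + 1) = 0*(3 + 1) = 0*4 = 0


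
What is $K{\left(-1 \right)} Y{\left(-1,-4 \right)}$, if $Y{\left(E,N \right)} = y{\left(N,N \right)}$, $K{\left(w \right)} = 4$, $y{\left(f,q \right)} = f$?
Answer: $-16$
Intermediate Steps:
$Y{\left(E,N \right)} = N$
$K{\left(-1 \right)} Y{\left(-1,-4 \right)} = 4 \left(-4\right) = -16$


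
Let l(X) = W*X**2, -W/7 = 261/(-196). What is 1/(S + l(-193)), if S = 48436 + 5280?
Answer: 28/11226037 ≈ 2.4942e-6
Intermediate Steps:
W = 261/28 (W = -1827/(-196) = -1827*(-1)/196 = -7*(-261/196) = 261/28 ≈ 9.3214)
l(X) = 261*X**2/28
S = 53716
1/(S + l(-193)) = 1/(53716 + (261/28)*(-193)**2) = 1/(53716 + (261/28)*37249) = 1/(53716 + 9721989/28) = 1/(11226037/28) = 28/11226037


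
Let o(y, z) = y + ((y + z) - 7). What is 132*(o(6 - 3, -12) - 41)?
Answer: -7128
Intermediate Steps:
o(y, z) = -7 + z + 2*y (o(y, z) = y + (-7 + y + z) = -7 + z + 2*y)
132*(o(6 - 3, -12) - 41) = 132*((-7 - 12 + 2*(6 - 3)) - 41) = 132*((-7 - 12 + 2*3) - 41) = 132*((-7 - 12 + 6) - 41) = 132*(-13 - 41) = 132*(-54) = -7128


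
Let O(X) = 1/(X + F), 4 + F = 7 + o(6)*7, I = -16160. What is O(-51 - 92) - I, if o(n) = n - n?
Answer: 2262399/140 ≈ 16160.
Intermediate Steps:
o(n) = 0
F = 3 (F = -4 + (7 + 0*7) = -4 + (7 + 0) = -4 + 7 = 3)
O(X) = 1/(3 + X) (O(X) = 1/(X + 3) = 1/(3 + X))
O(-51 - 92) - I = 1/(3 + (-51 - 92)) - 1*(-16160) = 1/(3 - 143) + 16160 = 1/(-140) + 16160 = -1/140 + 16160 = 2262399/140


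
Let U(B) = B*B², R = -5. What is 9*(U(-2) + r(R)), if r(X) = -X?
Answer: -27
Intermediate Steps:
U(B) = B³
9*(U(-2) + r(R)) = 9*((-2)³ - 1*(-5)) = 9*(-8 + 5) = 9*(-3) = -27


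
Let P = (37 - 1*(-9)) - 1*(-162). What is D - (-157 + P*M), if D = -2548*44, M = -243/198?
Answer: -1228697/11 ≈ -1.1170e+5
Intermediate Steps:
M = -27/22 (M = -243*1/198 = -27/22 ≈ -1.2273)
P = 208 (P = (37 + 9) + 162 = 46 + 162 = 208)
D = -112112
D - (-157 + P*M) = -112112 - (-157 + 208*(-27/22)) = -112112 - (-157 - 2808/11) = -112112 - 1*(-4535/11) = -112112 + 4535/11 = -1228697/11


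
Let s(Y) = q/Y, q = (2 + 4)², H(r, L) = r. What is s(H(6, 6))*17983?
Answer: 107898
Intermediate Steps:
q = 36 (q = 6² = 36)
s(Y) = 36/Y
s(H(6, 6))*17983 = (36/6)*17983 = (36*(⅙))*17983 = 6*17983 = 107898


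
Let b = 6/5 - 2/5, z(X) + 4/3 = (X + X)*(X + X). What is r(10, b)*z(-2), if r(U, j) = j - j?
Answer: 0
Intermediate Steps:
z(X) = -4/3 + 4*X**2 (z(X) = -4/3 + (X + X)*(X + X) = -4/3 + (2*X)*(2*X) = -4/3 + 4*X**2)
b = 4/5 (b = 6*(1/5) - 2*1/5 = 6/5 - 2/5 = 4/5 ≈ 0.80000)
r(U, j) = 0
r(10, b)*z(-2) = 0*(-4/3 + 4*(-2)**2) = 0*(-4/3 + 4*4) = 0*(-4/3 + 16) = 0*(44/3) = 0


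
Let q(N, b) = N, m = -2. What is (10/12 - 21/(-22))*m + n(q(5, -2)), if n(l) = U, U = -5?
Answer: -283/33 ≈ -8.5758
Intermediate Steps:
n(l) = -5
(10/12 - 21/(-22))*m + n(q(5, -2)) = (10/12 - 21/(-22))*(-2) - 5 = (10*(1/12) - 21*(-1/22))*(-2) - 5 = (⅚ + 21/22)*(-2) - 5 = (59/33)*(-2) - 5 = -118/33 - 5 = -283/33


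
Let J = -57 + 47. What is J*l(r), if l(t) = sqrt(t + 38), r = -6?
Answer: -40*sqrt(2) ≈ -56.569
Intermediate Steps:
l(t) = sqrt(38 + t)
J = -10
J*l(r) = -10*sqrt(38 - 6) = -40*sqrt(2)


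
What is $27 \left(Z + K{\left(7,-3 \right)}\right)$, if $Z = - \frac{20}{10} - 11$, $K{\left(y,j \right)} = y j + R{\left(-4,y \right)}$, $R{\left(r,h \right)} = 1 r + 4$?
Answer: $-918$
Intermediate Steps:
$R{\left(r,h \right)} = 4 + r$ ($R{\left(r,h \right)} = r + 4 = 4 + r$)
$K{\left(y,j \right)} = j y$ ($K{\left(y,j \right)} = y j + \left(4 - 4\right) = j y + 0 = j y$)
$Z = -13$ ($Z = \left(-20\right) \frac{1}{10} - 11 = -2 - 11 = -13$)
$27 \left(Z + K{\left(7,-3 \right)}\right) = 27 \left(-13 - 21\right) = 27 \left(-34\right) = -918$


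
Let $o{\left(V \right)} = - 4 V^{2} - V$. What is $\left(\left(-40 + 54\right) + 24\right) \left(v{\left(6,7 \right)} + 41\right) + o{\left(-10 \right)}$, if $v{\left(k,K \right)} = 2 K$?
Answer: $1700$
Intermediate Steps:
$o{\left(V \right)} = - V - 4 V^{2}$
$\left(\left(-40 + 54\right) + 24\right) \left(v{\left(6,7 \right)} + 41\right) + o{\left(-10 \right)} = \left(\left(-40 + 54\right) + 24\right) \left(2 \cdot 7 + 41\right) - - 10 \left(1 + 4 \left(-10\right)\right) = \left(14 + 24\right) \left(14 + 41\right) - - 10 \left(1 - 40\right) = 38 \cdot 55 - \left(-10\right) \left(-39\right) = 2090 - 390 = 1700$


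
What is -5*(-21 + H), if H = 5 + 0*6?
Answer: 80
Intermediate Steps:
H = 5 (H = 5 + 0 = 5)
-5*(-21 + H) = -5*(-21 + 5) = -5*(-16) = 80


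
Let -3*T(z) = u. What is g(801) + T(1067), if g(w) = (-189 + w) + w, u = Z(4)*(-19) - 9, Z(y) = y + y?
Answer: 4400/3 ≈ 1466.7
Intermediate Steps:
Z(y) = 2*y
u = -161 (u = (2*4)*(-19) - 9 = 8*(-19) - 9 = -152 - 9 = -161)
T(z) = 161/3 (T(z) = -1/3*(-161) = 161/3)
g(w) = -189 + 2*w
g(801) + T(1067) = (-189 + 2*801) + 161/3 = (-189 + 1602) + 161/3 = 1413 + 161/3 = 4400/3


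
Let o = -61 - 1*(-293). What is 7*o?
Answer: 1624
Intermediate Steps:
o = 232 (o = -61 + 293 = 232)
7*o = 7*232 = 1624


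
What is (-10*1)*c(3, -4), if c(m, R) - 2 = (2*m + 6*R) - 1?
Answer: 170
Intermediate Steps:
c(m, R) = 1 + 2*m + 6*R (c(m, R) = 2 + ((2*m + 6*R) - 1) = 2 + (-1 + 2*m + 6*R) = 1 + 2*m + 6*R)
(-10*1)*c(3, -4) = (-10*1)*(1 + 2*3 + 6*(-4)) = -10*(1 + 6 - 24) = -10*(-17) = 170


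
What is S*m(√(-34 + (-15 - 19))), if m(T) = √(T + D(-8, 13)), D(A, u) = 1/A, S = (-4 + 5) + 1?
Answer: √(-2 + 32*I*√17)/2 ≈ 4.0304 + 4.092*I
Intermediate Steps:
S = 2 (S = 1 + 1 = 2)
m(T) = √(-⅛ + T) (m(T) = √(T + 1/(-8)) = √(T - ⅛) = √(-⅛ + T))
S*m(√(-34 + (-15 - 19))) = 2*(√(-2 + 16*√(-34 + (-15 - 19)))/4) = 2*(√(-2 + 16*√(-34 - 34))/4) = 2*(√(-2 + 16*√(-68))/4) = 2*(√(-2 + 16*(2*I*√17))/4) = 2*(√(-2 + 32*I*√17)/4) = √(-2 + 32*I*√17)/2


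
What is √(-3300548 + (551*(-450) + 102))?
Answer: 2*I*√887099 ≈ 1883.7*I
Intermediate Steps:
√(-3300548 + (551*(-450) + 102)) = √(-3300548 + (-247950 + 102)) = √(-3300548 - 247848) = √(-3548396) = 2*I*√887099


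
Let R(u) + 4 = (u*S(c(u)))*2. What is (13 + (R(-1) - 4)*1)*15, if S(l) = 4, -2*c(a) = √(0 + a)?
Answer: -45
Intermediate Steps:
c(a) = -√a/2 (c(a) = -√(0 + a)/2 = -√a/2)
R(u) = -4 + 8*u (R(u) = -4 + (u*4)*2 = -4 + (4*u)*2 = -4 + 8*u)
(13 + (R(-1) - 4)*1)*15 = (13 + ((-4 + 8*(-1)) - 4)*1)*15 = (13 + ((-4 - 8) - 4)*1)*15 = (13 + (-12 - 4)*1)*15 = (13 - 16*1)*15 = (13 - 16)*15 = -3*15 = -45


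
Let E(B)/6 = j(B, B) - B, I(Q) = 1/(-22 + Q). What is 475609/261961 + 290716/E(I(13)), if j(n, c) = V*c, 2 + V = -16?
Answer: 114243417685/4977259 ≈ 22953.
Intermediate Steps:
V = -18 (V = -2 - 16 = -18)
j(n, c) = -18*c
E(B) = -114*B (E(B) = 6*(-18*B - B) = 6*(-19*B) = -114*B)
475609/261961 + 290716/E(I(13)) = 475609/261961 + 290716/((-114/(-22 + 13))) = 475609*(1/261961) + 290716/((-114/(-9))) = 475609/261961 + 290716/((-114*(-⅑))) = 475609/261961 + 290716/(38/3) = 475609/261961 + 290716*(3/38) = 475609/261961 + 436074/19 = 114243417685/4977259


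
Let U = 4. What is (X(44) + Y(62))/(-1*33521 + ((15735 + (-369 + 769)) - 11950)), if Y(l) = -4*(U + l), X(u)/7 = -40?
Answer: 68/3667 ≈ 0.018544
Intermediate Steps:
X(u) = -280 (X(u) = 7*(-40) = -280)
Y(l) = -16 - 4*l (Y(l) = -4*(4 + l) = -16 - 4*l)
(X(44) + Y(62))/(-1*33521 + ((15735 + (-369 + 769)) - 11950)) = (-280 + (-16 - 4*62))/(-1*33521 + ((15735 + (-369 + 769)) - 11950)) = (-280 + (-16 - 248))/(-33521 + ((15735 + 400) - 11950)) = (-280 - 264)/(-33521 + (16135 - 11950)) = -544/(-33521 + 4185) = -544/(-29336) = -544*(-1/29336) = 68/3667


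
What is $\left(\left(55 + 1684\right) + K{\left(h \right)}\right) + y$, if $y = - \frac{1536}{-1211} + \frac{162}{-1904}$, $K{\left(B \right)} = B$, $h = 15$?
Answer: $\frac{289071667}{164696} \approx 1755.2$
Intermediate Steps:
$y = \frac{194883}{164696}$ ($y = \left(-1536\right) \left(- \frac{1}{1211}\right) + 162 \left(- \frac{1}{1904}\right) = \frac{1536}{1211} - \frac{81}{952} = \frac{194883}{164696} \approx 1.1833$)
$\left(\left(55 + 1684\right) + K{\left(h \right)}\right) + y = \left(\left(55 + 1684\right) + 15\right) + \frac{194883}{164696} = \left(1739 + 15\right) + \frac{194883}{164696} = 1754 + \frac{194883}{164696} = \frac{289071667}{164696}$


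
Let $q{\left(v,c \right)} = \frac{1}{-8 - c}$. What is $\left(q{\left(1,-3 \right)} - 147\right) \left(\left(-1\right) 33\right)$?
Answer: $\frac{24288}{5} \approx 4857.6$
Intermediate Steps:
$\left(q{\left(1,-3 \right)} - 147\right) \left(\left(-1\right) 33\right) = \left(- \frac{1}{8 - 3} - 147\right) \left(\left(-1\right) 33\right) = \left(- \frac{1}{5} - 147\right) \left(-33\right) = \left(- \frac{736}{5}\right) \left(-33\right) = \frac{24288}{5}$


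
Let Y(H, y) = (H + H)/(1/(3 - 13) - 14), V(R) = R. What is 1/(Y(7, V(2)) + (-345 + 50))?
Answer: -141/41735 ≈ -0.0033785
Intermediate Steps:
Y(H, y) = -20*H/141 (Y(H, y) = (2*H)/(1/(-10) - 14) = (2*H)/(-⅒ - 14) = (2*H)/(-141/10) = (2*H)*(-10/141) = -20*H/141)
1/(Y(7, V(2)) + (-345 + 50)) = 1/(-20/141*7 + (-345 + 50)) = 1/(-140/141 - 295) = 1/(-41735/141) = -141/41735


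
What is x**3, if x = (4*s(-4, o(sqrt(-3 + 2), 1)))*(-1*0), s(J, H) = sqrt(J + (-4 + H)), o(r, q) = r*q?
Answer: 0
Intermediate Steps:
o(r, q) = q*r
s(J, H) = sqrt(-4 + H + J)
x = 0 (x = (4*sqrt(-4 + 1*sqrt(-3 + 2) - 4))*(-1*0) = (4*sqrt(-4 + 1*sqrt(-1) - 4))*0 = (4*sqrt(-4 + 1*I - 4))*0 = (4*sqrt(-4 + I - 4))*0 = (4*sqrt(-8 + I))*0 = 0)
x**3 = 0**3 = 0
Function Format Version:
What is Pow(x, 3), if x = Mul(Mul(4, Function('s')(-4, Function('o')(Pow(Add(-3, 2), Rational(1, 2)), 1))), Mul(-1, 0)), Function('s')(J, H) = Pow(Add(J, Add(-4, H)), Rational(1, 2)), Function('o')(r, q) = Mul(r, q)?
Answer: 0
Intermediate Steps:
Function('o')(r, q) = Mul(q, r)
Function('s')(J, H) = Pow(Add(-4, H, J), Rational(1, 2))
x = 0 (x = Mul(Mul(4, Pow(Add(-4, Mul(1, Pow(Add(-3, 2), Rational(1, 2))), -4), Rational(1, 2))), Mul(-1, 0)) = Mul(Mul(4, Pow(Add(-4, Mul(1, Pow(-1, Rational(1, 2))), -4), Rational(1, 2))), 0) = Mul(Mul(4, Pow(Add(-4, Mul(1, I), -4), Rational(1, 2))), 0) = Mul(Mul(4, Pow(Add(-4, I, -4), Rational(1, 2))), 0) = Mul(Mul(4, Pow(Add(-8, I), Rational(1, 2))), 0) = 0)
Pow(x, 3) = Pow(0, 3) = 0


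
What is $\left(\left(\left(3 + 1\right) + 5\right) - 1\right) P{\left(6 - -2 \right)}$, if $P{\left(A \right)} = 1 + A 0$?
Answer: $8$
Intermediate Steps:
$P{\left(A \right)} = 1$ ($P{\left(A \right)} = 1 + 0 = 1$)
$\left(\left(\left(3 + 1\right) + 5\right) - 1\right) P{\left(6 - -2 \right)} = \left(\left(\left(3 + 1\right) + 5\right) - 1\right) 1 = \left(\left(4 + 5\right) - 1\right) 1 = \left(9 - 1\right) 1 = 8 \cdot 1 = 8$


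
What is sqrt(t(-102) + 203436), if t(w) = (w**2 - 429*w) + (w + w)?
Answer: sqrt(257394) ≈ 507.34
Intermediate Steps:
t(w) = w**2 - 427*w (t(w) = (w**2 - 429*w) + 2*w = w**2 - 427*w)
sqrt(t(-102) + 203436) = sqrt(-102*(-427 - 102) + 203436) = sqrt(-102*(-529) + 203436) = sqrt(53958 + 203436) = sqrt(257394)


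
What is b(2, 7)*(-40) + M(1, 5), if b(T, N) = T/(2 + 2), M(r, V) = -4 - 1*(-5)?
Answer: -19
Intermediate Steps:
M(r, V) = 1 (M(r, V) = -4 + 5 = 1)
b(T, N) = T/4
b(2, 7)*(-40) + M(1, 5) = ((1/4)*2)*(-40) + 1 = (1/2)*(-40) + 1 = -20 + 1 = -19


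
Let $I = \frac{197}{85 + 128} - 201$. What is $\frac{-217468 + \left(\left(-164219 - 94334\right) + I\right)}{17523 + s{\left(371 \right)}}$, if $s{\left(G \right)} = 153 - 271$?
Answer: $- \frac{101435089}{3707265} \approx -27.361$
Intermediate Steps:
$s{\left(G \right)} = -118$ ($s{\left(G \right)} = 153 - 271 = -118$)
$I = - \frac{42616}{213}$ ($I = \frac{197}{213} - 201 = - \frac{42616}{213} \approx -200.08$)
$\frac{-217468 + \left(\left(-164219 - 94334\right) + I\right)}{17523 + s{\left(371 \right)}} = \frac{-217468 - \frac{55114405}{213}}{17523 - 118} = \frac{-217468 - \frac{55114405}{213}}{17405} = \left(-217468 - \frac{55114405}{213}\right) \frac{1}{17405} = \left(- \frac{101435089}{213}\right) \frac{1}{17405} = - \frac{101435089}{3707265}$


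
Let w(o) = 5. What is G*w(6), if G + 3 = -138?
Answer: -705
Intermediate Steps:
G = -141 (G = -3 - 138 = -141)
G*w(6) = -141*5 = -705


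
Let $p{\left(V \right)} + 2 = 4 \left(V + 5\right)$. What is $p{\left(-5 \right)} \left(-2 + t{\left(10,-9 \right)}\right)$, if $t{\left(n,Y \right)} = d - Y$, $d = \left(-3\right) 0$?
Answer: $-14$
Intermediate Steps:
$d = 0$
$t{\left(n,Y \right)} = - Y$ ($t{\left(n,Y \right)} = 0 - Y = - Y$)
$p{\left(V \right)} = 18 + 4 V$ ($p{\left(V \right)} = -2 + 4 \left(V + 5\right) = -2 + 4 \left(5 + V\right) = -2 + \left(20 + 4 V\right) = 18 + 4 V$)
$p{\left(-5 \right)} \left(-2 + t{\left(10,-9 \right)}\right) = \left(18 + 4 \left(-5\right)\right) \left(-2 - -9\right) = \left(18 - 20\right) \left(-2 + 9\right) = \left(-2\right) 7 = -14$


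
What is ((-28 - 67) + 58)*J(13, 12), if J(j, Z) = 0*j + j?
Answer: -481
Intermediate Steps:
J(j, Z) = j (J(j, Z) = 0 + j = j)
((-28 - 67) + 58)*J(13, 12) = ((-28 - 67) + 58)*13 = (-95 + 58)*13 = -37*13 = -481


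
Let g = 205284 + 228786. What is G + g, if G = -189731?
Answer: 244339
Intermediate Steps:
g = 434070
G + g = -189731 + 434070 = 244339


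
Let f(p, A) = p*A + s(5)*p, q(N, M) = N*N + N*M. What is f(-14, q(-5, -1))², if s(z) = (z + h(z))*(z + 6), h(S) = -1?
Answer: 1073296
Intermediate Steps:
s(z) = (-1 + z)*(6 + z) (s(z) = (z - 1)*(z + 6) = (-1 + z)*(6 + z))
q(N, M) = N² + M*N
f(p, A) = 44*p + A*p (f(p, A) = p*A + (-6 + 5² + 5*5)*p = A*p + (-6 + 25 + 25)*p = A*p + 44*p = 44*p + A*p)
f(-14, q(-5, -1))² = (-14*(44 - 5*(-1 - 5)))² = (-14*(44 - 5*(-6)))² = (-14*(44 + 30))² = (-14*74)² = (-1036)² = 1073296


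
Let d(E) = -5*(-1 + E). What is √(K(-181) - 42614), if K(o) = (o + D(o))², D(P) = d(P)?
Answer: √488827 ≈ 699.16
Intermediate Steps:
d(E) = 5 - 5*E
D(P) = 5 - 5*P
K(o) = (5 - 4*o)² (K(o) = (o + (5 - 5*o))² = (5 - 4*o)²)
√(K(-181) - 42614) = √((-5 + 4*(-181))² - 42614) = √((-5 - 724)² - 42614) = √((-729)² - 42614) = √(531441 - 42614) = √488827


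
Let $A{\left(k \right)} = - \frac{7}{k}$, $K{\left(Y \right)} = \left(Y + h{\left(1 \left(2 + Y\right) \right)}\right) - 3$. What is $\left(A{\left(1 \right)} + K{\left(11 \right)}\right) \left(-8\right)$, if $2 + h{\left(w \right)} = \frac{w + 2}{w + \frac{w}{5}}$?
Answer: $\frac{4}{13} \approx 0.30769$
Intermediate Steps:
$h{\left(w \right)} = -2 + \frac{5 \left(2 + w\right)}{6 w}$ ($h{\left(w \right)} = -2 + \frac{w + 2}{w + \frac{w}{5}} = -2 + \frac{2 + w}{w + w \frac{1}{5}} = -2 + \frac{2 + w}{w + \frac{w}{5}} = -2 + \frac{2 + w}{\frac{6}{5} w} = -2 + \left(2 + w\right) \frac{5}{6 w} = -2 + \frac{5 \left(2 + w\right)}{6 w}$)
$K{\left(Y \right)} = -3 + Y + \frac{-4 - 7 Y}{6 \left(2 + Y\right)}$ ($K{\left(Y \right)} = \left(Y + \frac{10 - 7 \cdot 1 \left(2 + Y\right)}{6 \cdot 1 \left(2 + Y\right)}\right) - 3 = \left(Y + \frac{10 - 7 \left(2 + Y\right)}{6 \left(2 + Y\right)}\right) - 3 = \left(Y + \frac{10 - \left(14 + 7 Y\right)}{6 \left(2 + Y\right)}\right) - 3 = \left(Y + \frac{-4 - 7 Y}{6 \left(2 + Y\right)}\right) - 3 = -3 + Y + \frac{-4 - 7 Y}{6 \left(2 + Y\right)}$)
$\left(A{\left(1 \right)} + K{\left(11 \right)}\right) \left(-8\right) = \left(- \frac{7}{1} + \frac{-40 - 143 + 6 \cdot 11^{2}}{6 \left(2 + 11\right)}\right) \left(-8\right) = \left(\left(-7\right) 1 + \frac{-40 - 143 + 6 \cdot 121}{6 \cdot 13}\right) \left(-8\right) = \left(-7 + \frac{1}{6} \cdot \frac{1}{13} \left(-40 - 143 + 726\right)\right) \left(-8\right) = \left(-7 + \frac{1}{6} \cdot \frac{1}{13} \cdot 543\right) \left(-8\right) = \left(-7 + \frac{181}{26}\right) \left(-8\right) = \left(- \frac{1}{26}\right) \left(-8\right) = \frac{4}{13}$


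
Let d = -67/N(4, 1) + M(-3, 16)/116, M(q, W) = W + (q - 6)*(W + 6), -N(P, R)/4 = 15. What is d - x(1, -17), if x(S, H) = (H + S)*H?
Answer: -474067/1740 ≈ -272.45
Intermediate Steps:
N(P, R) = -60 (N(P, R) = -4*15 = -60)
x(S, H) = H*(H + S)
M(q, W) = W + (-6 + q)*(6 + W)
d = -787/1740 (d = -67/(-60) + (-36 - 5*16 + 6*(-3) + 16*(-3))/116 = -67*(-1/60) + (-36 - 80 - 18 - 48)*(1/116) = 67/60 - 182*1/116 = 67/60 - 91/58 = -787/1740 ≈ -0.45230)
d - x(1, -17) = -787/1740 - (-17)*(-17 + 1) = -787/1740 - (-17)*(-16) = -787/1740 - 1*272 = -787/1740 - 272 = -474067/1740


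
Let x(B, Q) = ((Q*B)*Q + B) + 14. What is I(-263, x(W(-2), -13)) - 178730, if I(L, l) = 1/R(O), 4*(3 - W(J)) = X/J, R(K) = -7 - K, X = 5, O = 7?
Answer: -2502221/14 ≈ -1.7873e+5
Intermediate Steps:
W(J) = 3 - 5/(4*J)
x(B, Q) = 14 + B + B*Q² (x(B, Q) = ((B*Q)*Q + B) + 14 = (B*Q² + B) + 14 = (B + B*Q²) + 14 = 14 + B + B*Q²)
I(L, l) = -1/14 (I(L, l) = 1/(-7 - 1*7) = 1/(-7 - 7) = 1/(-14) = -1/14)
I(-263, x(W(-2), -13)) - 178730 = -1/14 - 178730 = -2502221/14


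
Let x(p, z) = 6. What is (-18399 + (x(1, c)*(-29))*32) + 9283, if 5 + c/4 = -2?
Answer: -14684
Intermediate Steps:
c = -28 (c = -20 + 4*(-2) = -20 - 8 = -28)
(-18399 + (x(1, c)*(-29))*32) + 9283 = (-18399 + (6*(-29))*32) + 9283 = (-18399 - 174*32) + 9283 = (-18399 - 5568) + 9283 = -23967 + 9283 = -14684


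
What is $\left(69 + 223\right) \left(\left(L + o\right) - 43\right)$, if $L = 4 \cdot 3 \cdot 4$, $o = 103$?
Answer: $31536$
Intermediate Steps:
$L = 48$ ($L = 12 \cdot 4 = 48$)
$\left(69 + 223\right) \left(\left(L + o\right) - 43\right) = \left(69 + 223\right) \left(\left(48 + 103\right) - 43\right) = 292 \left(151 - 43\right) = 292 \cdot 108 = 31536$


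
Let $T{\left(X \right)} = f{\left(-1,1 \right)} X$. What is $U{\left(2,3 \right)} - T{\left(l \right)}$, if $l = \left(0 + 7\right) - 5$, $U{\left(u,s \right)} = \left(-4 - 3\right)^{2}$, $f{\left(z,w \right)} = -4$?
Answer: $57$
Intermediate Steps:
$U{\left(u,s \right)} = 49$ ($U{\left(u,s \right)} = \left(-7\right)^{2} = 49$)
$l = 2$ ($l = 7 - 5 = 2$)
$T{\left(X \right)} = - 4 X$
$U{\left(2,3 \right)} - T{\left(l \right)} = 49 - \left(-4\right) 2 = 49 - -8 = 49 + 8 = 57$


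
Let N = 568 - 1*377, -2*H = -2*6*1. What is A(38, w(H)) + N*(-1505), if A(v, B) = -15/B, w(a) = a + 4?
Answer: -574913/2 ≈ -2.8746e+5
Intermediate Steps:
H = 6 (H = -(-2*6)/2 = -(-6) = -½*(-12) = 6)
w(a) = 4 + a
N = 191 (N = 568 - 377 = 191)
A(38, w(H)) + N*(-1505) = -15/(4 + 6) + 191*(-1505) = -15/10 - 287455 = -15*⅒ - 287455 = -3/2 - 287455 = -574913/2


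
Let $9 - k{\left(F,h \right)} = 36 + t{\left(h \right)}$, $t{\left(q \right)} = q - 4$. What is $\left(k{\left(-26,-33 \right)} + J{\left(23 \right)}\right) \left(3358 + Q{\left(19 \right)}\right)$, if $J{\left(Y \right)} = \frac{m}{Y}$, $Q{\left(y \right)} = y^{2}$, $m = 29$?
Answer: $\frac{963221}{23} \approx 41879.0$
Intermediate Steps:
$t{\left(q \right)} = -4 + q$ ($t{\left(q \right)} = q - 4 = -4 + q$)
$k{\left(F,h \right)} = -23 - h$ ($k{\left(F,h \right)} = 9 - \left(36 + \left(-4 + h\right)\right) = 9 - \left(32 + h\right) = -23 - h$)
$J{\left(Y \right)} = \frac{29}{Y}$
$\left(k{\left(-26,-33 \right)} + J{\left(23 \right)}\right) \left(3358 + Q{\left(19 \right)}\right) = \left(\left(-23 - -33\right) + \frac{29}{23}\right) \left(3358 + 19^{2}\right) = \left(\left(-23 + 33\right) + 29 \cdot \frac{1}{23}\right) \left(3358 + 361\right) = \left(10 + \frac{29}{23}\right) 3719 = \frac{259}{23} \cdot 3719 = \frac{963221}{23}$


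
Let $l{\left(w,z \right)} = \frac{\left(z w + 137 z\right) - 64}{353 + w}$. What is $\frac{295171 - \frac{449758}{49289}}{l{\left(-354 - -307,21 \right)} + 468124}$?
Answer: $\frac{2225879750133}{3530269667765} \approx 0.63051$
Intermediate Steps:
$l{\left(w,z \right)} = \frac{-64 + 137 z + w z}{353 + w}$ ($l{\left(w,z \right)} = \frac{\left(w z + 137 z\right) - 64}{353 + w} = \frac{\left(137 z + w z\right) - 64}{353 + w} = \frac{-64 + 137 z + w z}{353 + w}$)
$\frac{295171 - \frac{449758}{49289}}{l{\left(-354 - -307,21 \right)} + 468124} = \frac{295171 - \frac{449758}{49289}}{\frac{-64 + 137 \cdot 21 + \left(-354 - -307\right) 21}{353 - 47} + 468124} = \frac{295171 - \frac{449758}{49289}}{\frac{-64 + 2877 + \left(-354 + 307\right) 21}{353 + \left(-354 + 307\right)} + 468124} = \frac{295171 - \frac{449758}{49289}}{\frac{-64 + 2877 - 987}{353 - 47} + 468124} = \frac{14548233661}{49289 \left(\frac{-64 + 2877 - 987}{306} + 468124\right)} = \frac{14548233661}{49289 \left(\frac{1}{306} \cdot 1826 + 468124\right)} = \frac{14548233661}{49289 \left(\frac{913}{153} + 468124\right)} = \frac{14548233661}{49289 \cdot \frac{71623885}{153}} = \frac{14548233661}{49289} \cdot \frac{153}{71623885} = \frac{2225879750133}{3530269667765}$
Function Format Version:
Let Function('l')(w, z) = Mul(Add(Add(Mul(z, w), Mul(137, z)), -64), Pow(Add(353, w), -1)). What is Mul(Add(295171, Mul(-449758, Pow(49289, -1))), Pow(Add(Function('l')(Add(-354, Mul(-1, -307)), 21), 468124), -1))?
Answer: Rational(2225879750133, 3530269667765) ≈ 0.63051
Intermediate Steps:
Function('l')(w, z) = Mul(Pow(Add(353, w), -1), Add(-64, Mul(137, z), Mul(w, z))) (Function('l')(w, z) = Mul(Add(Add(Mul(w, z), Mul(137, z)), -64), Pow(Add(353, w), -1)) = Mul(Add(Add(Mul(137, z), Mul(w, z)), -64), Pow(Add(353, w), -1)) = Mul(Add(-64, Mul(137, z), Mul(w, z)), Pow(Add(353, w), -1)) = Mul(Pow(Add(353, w), -1), Add(-64, Mul(137, z), Mul(w, z))))
Mul(Add(295171, Mul(-449758, Pow(49289, -1))), Pow(Add(Function('l')(Add(-354, Mul(-1, -307)), 21), 468124), -1)) = Mul(Add(295171, Mul(-449758, Pow(49289, -1))), Pow(Add(Mul(Pow(Add(353, Add(-354, Mul(-1, -307))), -1), Add(-64, Mul(137, 21), Mul(Add(-354, Mul(-1, -307)), 21))), 468124), -1)) = Mul(Add(295171, Mul(-449758, Rational(1, 49289))), Pow(Add(Mul(Pow(Add(353, Add(-354, 307)), -1), Add(-64, 2877, Mul(Add(-354, 307), 21))), 468124), -1)) = Mul(Add(295171, Rational(-449758, 49289)), Pow(Add(Mul(Pow(Add(353, -47), -1), Add(-64, 2877, Mul(-47, 21))), 468124), -1)) = Mul(Rational(14548233661, 49289), Pow(Add(Mul(Pow(306, -1), Add(-64, 2877, -987)), 468124), -1)) = Mul(Rational(14548233661, 49289), Pow(Add(Mul(Rational(1, 306), 1826), 468124), -1)) = Mul(Rational(14548233661, 49289), Pow(Add(Rational(913, 153), 468124), -1)) = Mul(Rational(14548233661, 49289), Pow(Rational(71623885, 153), -1)) = Mul(Rational(14548233661, 49289), Rational(153, 71623885)) = Rational(2225879750133, 3530269667765)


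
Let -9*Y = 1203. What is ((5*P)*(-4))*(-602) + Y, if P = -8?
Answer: -289361/3 ≈ -96454.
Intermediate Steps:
Y = -401/3 (Y = -⅑*1203 = -401/3 ≈ -133.67)
((5*P)*(-4))*(-602) + Y = ((5*(-8))*(-4))*(-602) - 401/3 = -40*(-4)*(-602) - 401/3 = 160*(-602) - 401/3 = -96320 - 401/3 = -289361/3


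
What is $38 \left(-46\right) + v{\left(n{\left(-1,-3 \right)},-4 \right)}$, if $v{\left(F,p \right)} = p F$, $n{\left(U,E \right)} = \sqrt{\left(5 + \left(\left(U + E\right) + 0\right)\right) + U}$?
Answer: $-1748$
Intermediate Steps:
$n{\left(U,E \right)} = \sqrt{5 + E + 2 U}$ ($n{\left(U,E \right)} = \sqrt{\left(5 + \left(\left(E + U\right) + 0\right)\right) + U} = \sqrt{\left(5 + \left(E + U\right)\right) + U} = \sqrt{\left(5 + E + U\right) + U} = \sqrt{5 + E + 2 U}$)
$v{\left(F,p \right)} = F p$
$38 \left(-46\right) + v{\left(n{\left(-1,-3 \right)},-4 \right)} = 38 \left(-46\right) + \sqrt{5 - 3 + 2 \left(-1\right)} \left(-4\right) = -1748 + \sqrt{5 - 3 - 2} \left(-4\right) = -1748 + \sqrt{0} \left(-4\right) = -1748 + 0 \left(-4\right) = -1748 + 0 = -1748$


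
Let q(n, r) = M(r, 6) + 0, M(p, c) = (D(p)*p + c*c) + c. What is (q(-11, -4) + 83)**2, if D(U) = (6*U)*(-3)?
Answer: 26569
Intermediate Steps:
D(U) = -18*U
M(p, c) = c + c**2 - 18*p**2 (M(p, c) = ((-18*p)*p + c*c) + c = (-18*p**2 + c**2) + c = (c**2 - 18*p**2) + c = c + c**2 - 18*p**2)
q(n, r) = 42 - 18*r**2 (q(n, r) = (6 + 6**2 - 18*r**2) + 0 = (6 + 36 - 18*r**2) + 0 = (42 - 18*r**2) + 0 = 42 - 18*r**2)
(q(-11, -4) + 83)**2 = ((42 - 18*(-4)**2) + 83)**2 = ((42 - 18*16) + 83)**2 = ((42 - 288) + 83)**2 = (-246 + 83)**2 = (-163)**2 = 26569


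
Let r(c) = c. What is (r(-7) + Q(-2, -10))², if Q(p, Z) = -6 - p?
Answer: 121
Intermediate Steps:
(r(-7) + Q(-2, -10))² = (-7 + (-6 - 1*(-2)))² = (-7 + (-6 + 2))² = (-7 - 4)² = (-11)² = 121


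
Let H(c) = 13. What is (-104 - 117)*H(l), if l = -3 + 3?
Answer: -2873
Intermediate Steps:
l = 0
(-104 - 117)*H(l) = (-104 - 117)*13 = -221*13 = -2873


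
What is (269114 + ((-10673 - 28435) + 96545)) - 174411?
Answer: 152140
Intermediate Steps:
(269114 + ((-10673 - 28435) + 96545)) - 174411 = (269114 + (-39108 + 96545)) - 174411 = (269114 + 57437) - 174411 = 326551 - 174411 = 152140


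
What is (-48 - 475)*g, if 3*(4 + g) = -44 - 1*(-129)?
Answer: -38179/3 ≈ -12726.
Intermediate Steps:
g = 73/3 (g = -4 + (-44 - 1*(-129))/3 = -4 + (-44 + 129)/3 = -4 + (⅓)*85 = -4 + 85/3 = 73/3 ≈ 24.333)
(-48 - 475)*g = (-48 - 475)*(73/3) = -523*73/3 = -38179/3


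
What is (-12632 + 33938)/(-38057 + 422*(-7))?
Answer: -21306/41011 ≈ -0.51952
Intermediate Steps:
(-12632 + 33938)/(-38057 + 422*(-7)) = 21306/(-38057 - 2954) = 21306/(-41011) = 21306*(-1/41011) = -21306/41011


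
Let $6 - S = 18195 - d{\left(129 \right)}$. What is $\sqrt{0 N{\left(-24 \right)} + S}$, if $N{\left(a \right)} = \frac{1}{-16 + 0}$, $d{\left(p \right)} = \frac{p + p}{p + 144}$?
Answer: $\frac{i \sqrt{150615283}}{91} \approx 134.86 i$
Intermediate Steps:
$d{\left(p \right)} = \frac{2 p}{144 + p}$
$S = - \frac{1655113}{91}$ ($S = 6 - \left(18195 - 2 \cdot 129 \frac{1}{144 + 129}\right) = 6 - \left(18195 - 2 \cdot 129 \cdot \frac{1}{273}\right) = 6 - \left(18195 - \frac{86}{91}\right) = 6 - \frac{1655659}{91} = - \frac{1655113}{91} \approx -18188.0$)
$N{\left(a \right)} = - \frac{1}{16}$ ($N{\left(a \right)} = \frac{1}{-16} = - \frac{1}{16}$)
$\sqrt{0 N{\left(-24 \right)} + S} = \sqrt{0 \left(- \frac{1}{16}\right) - \frac{1655113}{91}} = \sqrt{0 - \frac{1655113}{91}} = \sqrt{- \frac{1655113}{91}} = \frac{i \sqrt{150615283}}{91}$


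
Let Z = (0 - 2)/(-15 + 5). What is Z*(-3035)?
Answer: -607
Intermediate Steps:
Z = ⅕ (Z = -2/(-10) = -2*(-⅒) = ⅕ ≈ 0.20000)
Z*(-3035) = (⅕)*(-3035) = -607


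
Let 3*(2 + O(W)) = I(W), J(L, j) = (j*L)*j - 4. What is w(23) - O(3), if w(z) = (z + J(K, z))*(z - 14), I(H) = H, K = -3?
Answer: -14111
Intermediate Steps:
J(L, j) = -4 + L*j² (J(L, j) = (L*j)*j - 4 = L*j² - 4 = -4 + L*j²)
w(z) = (-14 + z)*(-4 + z - 3*z²) (w(z) = (z + (-4 - 3*z²))*(z - 14) = (-4 + z - 3*z²)*(-14 + z) = (-14 + z)*(-4 + z - 3*z²))
O(W) = -2 + W/3
w(23) - O(3) = (56 - 18*23 - 3*23³ + 43*23²) - (-2 + (⅓)*3) = (56 - 414 - 3*12167 + 43*529) - (-2 + 1) = (56 - 414 - 36501 + 22747) - 1*(-1) = -14112 + 1 = -14111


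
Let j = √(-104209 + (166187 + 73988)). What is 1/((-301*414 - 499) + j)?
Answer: -125113/15653126803 - √135966/15653126803 ≈ -8.0164e-6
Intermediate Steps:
j = √135966 (j = √(-104209 + 240175) = √135966 ≈ 368.74)
1/((-301*414 - 499) + j) = 1/((-301*414 - 499) + √135966) = 1/((-124614 - 499) + √135966) = 1/(-125113 + √135966)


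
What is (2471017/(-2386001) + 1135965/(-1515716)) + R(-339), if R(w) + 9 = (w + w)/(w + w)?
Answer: -35387772762865/3616499891716 ≈ -9.7851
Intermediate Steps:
R(w) = -8 (R(w) = -9 + (w + w)/(w + w) = -9 + (2*w)/((2*w)) = -9 + (2*w)*(1/(2*w)) = -9 + 1 = -8)
(2471017/(-2386001) + 1135965/(-1515716)) + R(-339) = (2471017/(-2386001) + 1135965/(-1515716)) - 8 = (2471017*(-1/2386001) + 1135965*(-1/1515716)) - 8 = (-2471017/2386001 - 1135965/1515716) - 8 = -6455773629137/3616499891716 - 8 = -35387772762865/3616499891716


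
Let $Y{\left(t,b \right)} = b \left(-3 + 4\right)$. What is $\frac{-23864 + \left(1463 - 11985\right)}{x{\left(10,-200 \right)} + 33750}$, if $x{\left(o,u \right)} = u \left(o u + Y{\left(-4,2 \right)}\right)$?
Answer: $- \frac{5731}{72225} \approx -0.079349$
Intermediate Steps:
$Y{\left(t,b \right)} = b$ ($Y{\left(t,b \right)} = b 1 = b$)
$x{\left(o,u \right)} = u \left(2 + o u\right)$ ($x{\left(o,u \right)} = u \left(o u + 2\right) = u \left(2 + o u\right)$)
$\frac{-23864 + \left(1463 - 11985\right)}{x{\left(10,-200 \right)} + 33750} = \frac{-23864 + \left(1463 - 11985\right)}{- 200 \left(2 + 10 \left(-200\right)\right) + 33750} = \frac{-23864 - 10522}{- 200 \left(2 - 2000\right) + 33750} = - \frac{34386}{\left(-200\right) \left(-1998\right) + 33750} = - \frac{34386}{399600 + 33750} = - \frac{34386}{433350} = \left(-34386\right) \frac{1}{433350} = - \frac{5731}{72225}$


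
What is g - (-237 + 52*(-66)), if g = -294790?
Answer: -291121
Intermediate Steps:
g - (-237 + 52*(-66)) = -294790 - (-237 + 52*(-66)) = -294790 - (-237 - 3432) = -294790 - 1*(-3669) = -294790 + 3669 = -291121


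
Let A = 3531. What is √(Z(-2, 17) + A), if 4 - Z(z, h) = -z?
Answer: √3533 ≈ 59.439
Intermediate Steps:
Z(z, h) = 4 + z (Z(z, h) = 4 - (-1)*z = 4 + z)
√(Z(-2, 17) + A) = √((4 - 2) + 3531) = √(2 + 3531) = √3533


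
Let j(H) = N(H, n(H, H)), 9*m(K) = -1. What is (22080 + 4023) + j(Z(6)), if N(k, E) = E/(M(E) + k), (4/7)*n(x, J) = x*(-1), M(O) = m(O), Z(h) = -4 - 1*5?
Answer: 8561217/328 ≈ 26101.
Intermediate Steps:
Z(h) = -9 (Z(h) = -4 - 5 = -9)
m(K) = -1/9 (m(K) = (1/9)*(-1) = -1/9)
M(O) = -1/9
n(x, J) = -7*x/4 (n(x, J) = 7*(x*(-1))/4 = 7*(-x)/4 = -7*x/4)
N(k, E) = E/(-1/9 + k)
j(H) = -63*H/(4*(-1 + 9*H)) (j(H) = 9*(-7*H/4)/(-1 + 9*H) = -63*H/(4*(-1 + 9*H)))
(22080 + 4023) + j(Z(6)) = (22080 + 4023) - 63*(-9)/(-4 + 36*(-9)) = 26103 - 63*(-9)/(-4 - 324) = 26103 - 63*(-9)/(-328) = 26103 - 63*(-9)*(-1/328) = 26103 - 567/328 = 8561217/328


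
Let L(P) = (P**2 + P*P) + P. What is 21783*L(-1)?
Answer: 21783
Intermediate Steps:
L(P) = P + 2*P**2 (L(P) = (P**2 + P**2) + P = 2*P**2 + P = P + 2*P**2)
21783*L(-1) = 21783*(-(1 + 2*(-1))) = 21783*(-(1 - 2)) = 21783*(-1*(-1)) = 21783*1 = 21783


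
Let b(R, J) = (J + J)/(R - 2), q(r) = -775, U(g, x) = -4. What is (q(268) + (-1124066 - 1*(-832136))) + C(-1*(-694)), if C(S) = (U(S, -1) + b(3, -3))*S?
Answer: -299645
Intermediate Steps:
b(R, J) = 2*J/(-2 + R) (b(R, J) = (2*J)/(-2 + R) = 2*J/(-2 + R))
C(S) = -10*S (C(S) = (-4 + 2*(-3)/(-2 + 3))*S = (-4 + 2*(-3)/1)*S = (-4 + 2*(-3)*1)*S = (-4 - 6)*S = -10*S)
(q(268) + (-1124066 - 1*(-832136))) + C(-1*(-694)) = (-775 + (-1124066 - 1*(-832136))) - (-10)*(-694) = (-775 + (-1124066 + 832136)) - 10*694 = (-775 - 291930) - 6940 = -292705 - 6940 = -299645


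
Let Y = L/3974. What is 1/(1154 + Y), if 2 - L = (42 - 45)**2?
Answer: 3974/4585989 ≈ 0.00086655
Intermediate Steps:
L = -7 (L = 2 - (42 - 45)**2 = 2 - 1*(-3)**2 = 2 - 1*9 = 2 - 9 = -7)
Y = -7/3974 ≈ -0.0017614
1/(1154 + Y) = 1/(1154 - 7/3974) = 1/(4585989/3974) = 3974/4585989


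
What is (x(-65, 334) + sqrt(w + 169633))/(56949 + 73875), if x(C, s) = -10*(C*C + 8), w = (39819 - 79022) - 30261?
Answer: -7055/21804 + sqrt(100169)/130824 ≈ -0.32115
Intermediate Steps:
w = -69464 (w = -39203 - 30261 = -69464)
x(C, s) = -80 - 10*C**2 (x(C, s) = -10*(C**2 + 8) = -10*(8 + C**2) = -80 - 10*C**2)
(x(-65, 334) + sqrt(w + 169633))/(56949 + 73875) = ((-80 - 10*(-65)**2) + sqrt(-69464 + 169633))/(56949 + 73875) = ((-80 - 10*4225) + sqrt(100169))/130824 = ((-80 - 42250) + sqrt(100169))*(1/130824) = (-42330 + sqrt(100169))*(1/130824) = -7055/21804 + sqrt(100169)/130824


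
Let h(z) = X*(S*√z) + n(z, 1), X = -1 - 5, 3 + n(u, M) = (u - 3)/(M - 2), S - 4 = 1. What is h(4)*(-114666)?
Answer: 7338624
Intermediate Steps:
S = 5 (S = 4 + 1 = 5)
n(u, M) = -3 + (-3 + u)/(-2 + M) (n(u, M) = -3 + (u - 3)/(M - 2) = -3 + (-3 + u)/(-2 + M))
X = -6
h(z) = -z - 30*√z (h(z) = -30*√z + (3 + z - 3*1)/(-2 + 1) = -30*√z + (3 + z - 3)/(-1) = -30*√z - z = -z - 30*√z)
h(4)*(-114666) = (-1*4 - 30*√4)*(-114666) = (-4 - 30*2)*(-114666) = (-4 - 60)*(-114666) = -64*(-114666) = 7338624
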